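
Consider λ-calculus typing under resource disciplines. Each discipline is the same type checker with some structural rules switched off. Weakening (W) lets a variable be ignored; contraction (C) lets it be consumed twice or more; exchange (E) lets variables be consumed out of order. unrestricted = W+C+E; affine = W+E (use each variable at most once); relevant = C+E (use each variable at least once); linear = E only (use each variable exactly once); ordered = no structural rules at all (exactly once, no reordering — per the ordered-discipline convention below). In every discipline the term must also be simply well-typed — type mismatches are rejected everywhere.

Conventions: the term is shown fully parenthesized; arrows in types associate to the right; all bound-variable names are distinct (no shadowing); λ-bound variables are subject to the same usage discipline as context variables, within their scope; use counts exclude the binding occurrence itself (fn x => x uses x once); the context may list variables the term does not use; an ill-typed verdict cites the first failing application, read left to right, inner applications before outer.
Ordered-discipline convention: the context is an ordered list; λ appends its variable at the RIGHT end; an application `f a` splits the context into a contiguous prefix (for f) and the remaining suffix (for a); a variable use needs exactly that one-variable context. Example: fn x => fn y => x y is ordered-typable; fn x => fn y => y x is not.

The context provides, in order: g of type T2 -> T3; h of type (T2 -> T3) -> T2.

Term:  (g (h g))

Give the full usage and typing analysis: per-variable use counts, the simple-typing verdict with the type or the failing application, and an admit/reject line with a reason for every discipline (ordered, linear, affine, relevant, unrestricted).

use counts: g: 2; h: 1
uses in reading order: g, h, g
typing: well-typed — term : T3
ordered ✗ (needs contraction — g ×2)
linear ✗ (needs contraction — g ×2)
affine ✗ (needs contraction — g ×2)
relevant ✓ (at least one use each (g, h))
unrestricted ✓ (simply typable at T3; W, C, E all held)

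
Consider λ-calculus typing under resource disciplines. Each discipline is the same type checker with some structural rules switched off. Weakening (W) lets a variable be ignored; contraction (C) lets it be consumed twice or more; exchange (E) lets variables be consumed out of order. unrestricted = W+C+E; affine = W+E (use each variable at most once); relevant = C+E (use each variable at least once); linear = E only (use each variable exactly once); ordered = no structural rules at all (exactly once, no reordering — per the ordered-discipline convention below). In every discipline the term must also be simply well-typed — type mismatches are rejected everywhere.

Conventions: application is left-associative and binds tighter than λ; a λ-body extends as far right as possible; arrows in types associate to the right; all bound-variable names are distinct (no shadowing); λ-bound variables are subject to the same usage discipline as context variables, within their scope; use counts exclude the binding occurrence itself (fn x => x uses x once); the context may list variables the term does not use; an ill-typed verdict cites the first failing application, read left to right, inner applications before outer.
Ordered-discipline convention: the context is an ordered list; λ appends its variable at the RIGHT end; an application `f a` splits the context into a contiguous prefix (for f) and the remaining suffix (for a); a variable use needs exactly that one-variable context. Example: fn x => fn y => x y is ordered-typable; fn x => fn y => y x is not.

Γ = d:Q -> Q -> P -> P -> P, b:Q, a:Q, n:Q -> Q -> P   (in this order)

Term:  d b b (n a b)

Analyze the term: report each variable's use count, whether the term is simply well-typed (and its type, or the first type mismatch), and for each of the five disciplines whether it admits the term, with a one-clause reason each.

variable uses: d ×1, b ×3, a ×1, n ×1
use order (left to right): d, b, b, n, a, b
typing: ✓ — P -> P
ordered: ✗ — uses contraction: b ×3
linear: ✗ — uses contraction: b ×3
affine: ✗ — uses contraction: b ×3
relevant: ✓ — at least one use each (d, b, a, n)
unrestricted: ✓ — well-typed at P -> P; no restrictions here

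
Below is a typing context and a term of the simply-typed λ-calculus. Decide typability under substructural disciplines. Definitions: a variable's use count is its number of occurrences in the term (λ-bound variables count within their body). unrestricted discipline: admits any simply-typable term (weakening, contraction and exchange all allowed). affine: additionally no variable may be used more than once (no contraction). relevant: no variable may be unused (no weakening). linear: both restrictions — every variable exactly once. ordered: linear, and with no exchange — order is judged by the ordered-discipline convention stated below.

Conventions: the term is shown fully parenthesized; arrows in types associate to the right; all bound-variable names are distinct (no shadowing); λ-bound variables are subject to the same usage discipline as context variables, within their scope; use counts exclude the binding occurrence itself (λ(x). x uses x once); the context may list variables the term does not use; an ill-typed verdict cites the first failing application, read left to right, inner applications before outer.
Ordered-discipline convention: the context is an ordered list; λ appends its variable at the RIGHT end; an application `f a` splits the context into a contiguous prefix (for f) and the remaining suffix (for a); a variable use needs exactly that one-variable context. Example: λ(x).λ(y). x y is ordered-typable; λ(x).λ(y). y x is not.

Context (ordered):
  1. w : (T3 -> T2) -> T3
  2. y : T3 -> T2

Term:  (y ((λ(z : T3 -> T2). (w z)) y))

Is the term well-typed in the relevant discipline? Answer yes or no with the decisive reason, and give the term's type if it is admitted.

yes — none of w, y, z goes unused; term : T2
usage: w: 1; y: 2; z (λ-bound): 1
use order (left to right): y, w, z, y
typing: ✓ — T2
per-discipline verdicts: ordered ✗, linear ✗, affine ✗, relevant ✓, unrestricted ✓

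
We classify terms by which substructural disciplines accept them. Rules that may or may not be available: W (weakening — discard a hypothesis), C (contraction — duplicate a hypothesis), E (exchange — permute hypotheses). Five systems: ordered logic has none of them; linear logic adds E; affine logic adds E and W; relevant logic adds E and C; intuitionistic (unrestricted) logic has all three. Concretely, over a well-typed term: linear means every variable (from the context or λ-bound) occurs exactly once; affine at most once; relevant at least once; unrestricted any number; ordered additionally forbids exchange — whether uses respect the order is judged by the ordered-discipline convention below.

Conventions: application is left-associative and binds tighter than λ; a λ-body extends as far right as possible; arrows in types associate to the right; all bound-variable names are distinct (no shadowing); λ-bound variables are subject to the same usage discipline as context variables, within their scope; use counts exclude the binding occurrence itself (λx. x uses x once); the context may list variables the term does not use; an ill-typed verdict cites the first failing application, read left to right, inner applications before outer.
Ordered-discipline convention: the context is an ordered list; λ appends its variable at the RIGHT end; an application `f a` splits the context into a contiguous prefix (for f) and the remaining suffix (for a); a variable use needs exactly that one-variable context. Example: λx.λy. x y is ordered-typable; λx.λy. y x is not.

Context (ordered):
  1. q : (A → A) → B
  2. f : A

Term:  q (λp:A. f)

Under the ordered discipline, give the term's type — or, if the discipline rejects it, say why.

not well-typed under ordered — needs weakening: p unused
counts: q ×1, f ×1, p [bound] ×0
left-to-right use order: q, f
typing: ✓ — B
summary: ordered ✗ | linear ✗ | affine ✓ | relevant ✗ | unrestricted ✓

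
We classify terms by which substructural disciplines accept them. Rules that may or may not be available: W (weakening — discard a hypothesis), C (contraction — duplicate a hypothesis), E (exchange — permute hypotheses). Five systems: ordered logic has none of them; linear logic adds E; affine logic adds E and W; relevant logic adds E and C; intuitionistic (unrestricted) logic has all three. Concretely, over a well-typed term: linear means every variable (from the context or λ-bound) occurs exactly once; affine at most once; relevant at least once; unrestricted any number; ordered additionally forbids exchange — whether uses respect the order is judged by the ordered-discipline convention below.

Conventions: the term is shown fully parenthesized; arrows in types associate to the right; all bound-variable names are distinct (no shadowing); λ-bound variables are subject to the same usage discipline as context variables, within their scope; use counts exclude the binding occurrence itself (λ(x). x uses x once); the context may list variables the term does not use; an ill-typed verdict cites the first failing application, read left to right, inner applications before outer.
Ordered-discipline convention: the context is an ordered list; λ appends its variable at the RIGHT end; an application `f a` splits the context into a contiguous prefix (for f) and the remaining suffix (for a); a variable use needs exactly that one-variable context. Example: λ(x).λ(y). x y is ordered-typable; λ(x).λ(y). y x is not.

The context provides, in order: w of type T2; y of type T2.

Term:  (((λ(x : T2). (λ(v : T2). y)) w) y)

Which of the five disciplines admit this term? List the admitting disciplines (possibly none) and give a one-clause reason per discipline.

admitted by: unrestricted
usage: w ×1; y ×2; x [bound] ×0; v [bound] ×0
order of uses: y, w, y
typing: ✓ — T2
ordered ✗ (needs contraction — y ×2; x, v never used (weakening))
linear ✗ (needs contraction — y ×2; x, v never used (weakening))
affine ✗ (needs contraction — y ×2)
relevant ✗ (x, v never used (weakening))
unrestricted ✓ (typability at T2 is all that's needed)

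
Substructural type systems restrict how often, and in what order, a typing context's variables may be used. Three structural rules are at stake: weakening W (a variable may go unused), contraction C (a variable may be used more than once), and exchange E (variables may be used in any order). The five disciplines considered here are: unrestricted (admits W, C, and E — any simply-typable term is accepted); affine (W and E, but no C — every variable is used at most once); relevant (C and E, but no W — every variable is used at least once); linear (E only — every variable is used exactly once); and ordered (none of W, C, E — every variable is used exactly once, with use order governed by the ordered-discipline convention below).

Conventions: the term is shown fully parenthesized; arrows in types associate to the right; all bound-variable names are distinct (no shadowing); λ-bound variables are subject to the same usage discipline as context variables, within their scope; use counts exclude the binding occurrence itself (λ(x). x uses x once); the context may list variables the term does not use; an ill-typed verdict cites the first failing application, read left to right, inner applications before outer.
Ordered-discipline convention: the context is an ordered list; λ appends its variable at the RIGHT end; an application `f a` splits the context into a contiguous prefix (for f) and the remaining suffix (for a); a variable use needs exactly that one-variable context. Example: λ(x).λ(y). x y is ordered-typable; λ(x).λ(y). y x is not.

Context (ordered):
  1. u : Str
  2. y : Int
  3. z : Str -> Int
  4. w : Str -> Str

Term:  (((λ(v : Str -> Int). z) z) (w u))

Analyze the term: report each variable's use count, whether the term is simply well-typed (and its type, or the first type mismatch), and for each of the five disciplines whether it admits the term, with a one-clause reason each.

counts: u ×1; y ×0; z ×2; w ×1; v (bound) ×0
use order (left to right): z, z, w, u
typing: well-typed at Int
ordered: ✗, repeated use of z ×2; y, v never used (weakening)
linear: ✗, repeated use of z ×2; y, v never used (weakening)
affine: ✗, repeated use of z ×2
relevant: ✗, y, v never used (weakening)
unrestricted: ✓, simply typable at Int; W, C, E all held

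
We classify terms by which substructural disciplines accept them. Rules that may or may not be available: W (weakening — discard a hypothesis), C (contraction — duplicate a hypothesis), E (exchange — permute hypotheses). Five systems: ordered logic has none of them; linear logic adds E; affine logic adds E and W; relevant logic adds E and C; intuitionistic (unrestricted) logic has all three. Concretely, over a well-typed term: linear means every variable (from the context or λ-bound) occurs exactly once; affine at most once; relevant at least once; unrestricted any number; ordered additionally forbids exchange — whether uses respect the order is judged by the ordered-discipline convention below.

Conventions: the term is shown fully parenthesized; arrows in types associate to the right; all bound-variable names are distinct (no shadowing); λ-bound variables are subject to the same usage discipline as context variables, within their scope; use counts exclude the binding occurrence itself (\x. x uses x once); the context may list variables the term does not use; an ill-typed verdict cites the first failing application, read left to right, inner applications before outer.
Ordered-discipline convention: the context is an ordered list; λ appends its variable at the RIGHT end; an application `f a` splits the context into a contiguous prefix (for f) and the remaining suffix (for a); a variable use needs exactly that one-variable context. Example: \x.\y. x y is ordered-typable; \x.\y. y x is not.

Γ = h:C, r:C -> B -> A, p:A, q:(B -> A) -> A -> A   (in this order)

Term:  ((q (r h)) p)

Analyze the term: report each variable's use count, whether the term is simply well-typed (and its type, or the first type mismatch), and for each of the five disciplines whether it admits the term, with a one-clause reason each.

variable uses: h: 1, r: 1, p: 1, q: 1
uses in reading order: q, r, h, p
typing: well-typed — term : A
ordered: ✗, no contiguous prefix/suffix split fits q, r, h, p
linear: ✓, h, r, p, q: one use apiece
affine: ✓, no duplicate uses among h, r, p, q
relevant: ✓, at least one use each (h, r, p, q)
unrestricted: ✓, typability at A is all that's needed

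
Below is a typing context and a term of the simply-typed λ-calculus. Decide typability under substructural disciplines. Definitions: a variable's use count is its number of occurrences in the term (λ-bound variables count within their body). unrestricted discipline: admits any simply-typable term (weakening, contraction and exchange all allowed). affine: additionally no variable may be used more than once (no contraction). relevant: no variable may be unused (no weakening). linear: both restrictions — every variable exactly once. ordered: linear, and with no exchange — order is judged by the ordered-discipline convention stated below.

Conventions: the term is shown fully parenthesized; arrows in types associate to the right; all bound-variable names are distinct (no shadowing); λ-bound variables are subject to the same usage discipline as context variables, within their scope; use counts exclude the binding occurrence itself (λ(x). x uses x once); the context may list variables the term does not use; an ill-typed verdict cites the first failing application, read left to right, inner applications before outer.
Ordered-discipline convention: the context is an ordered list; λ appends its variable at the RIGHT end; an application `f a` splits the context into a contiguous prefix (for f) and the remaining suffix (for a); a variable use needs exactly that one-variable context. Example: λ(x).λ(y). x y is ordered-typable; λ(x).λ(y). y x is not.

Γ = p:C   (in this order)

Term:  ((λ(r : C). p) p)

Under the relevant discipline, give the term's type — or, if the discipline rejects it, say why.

not well-typed under relevant — needs weakening: r unused
usage: p: 2; r (λ-bound): 0
order of uses: p, p
typing: the term checks, with type C
per-discipline verdicts: ordered ✗, linear ✗, affine ✗, relevant ✗, unrestricted ✓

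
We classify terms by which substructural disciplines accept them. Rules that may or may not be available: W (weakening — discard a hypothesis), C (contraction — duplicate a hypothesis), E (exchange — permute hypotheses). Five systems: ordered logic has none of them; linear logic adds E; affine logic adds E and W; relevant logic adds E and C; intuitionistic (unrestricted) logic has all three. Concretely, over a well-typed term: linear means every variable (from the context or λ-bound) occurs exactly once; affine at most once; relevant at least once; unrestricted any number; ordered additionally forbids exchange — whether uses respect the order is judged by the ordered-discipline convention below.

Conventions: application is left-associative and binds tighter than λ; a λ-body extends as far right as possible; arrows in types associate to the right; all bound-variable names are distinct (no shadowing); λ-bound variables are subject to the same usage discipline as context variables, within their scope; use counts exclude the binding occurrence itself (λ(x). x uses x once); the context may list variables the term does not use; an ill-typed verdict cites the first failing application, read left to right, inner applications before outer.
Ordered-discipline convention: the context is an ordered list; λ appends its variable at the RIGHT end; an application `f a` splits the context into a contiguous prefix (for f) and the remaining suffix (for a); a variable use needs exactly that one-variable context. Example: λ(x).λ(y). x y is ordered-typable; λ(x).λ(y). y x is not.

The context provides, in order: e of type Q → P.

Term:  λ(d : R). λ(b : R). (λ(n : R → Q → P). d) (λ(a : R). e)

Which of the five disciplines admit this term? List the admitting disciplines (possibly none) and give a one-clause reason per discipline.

admitted by: affine, unrestricted
usage: e: 1, d [bound]: 1, b [bound]: 0, n [bound]: 0, a [bound]: 0
order of uses: d, e
typing: well-typed at R → R → R
ordered: ✗, unused: b, n, a — weakening required
linear: ✗, unused: b, n, a — weakening required
affine: ✓, no duplicate uses among e, d, b, n, a
relevant: ✗, unused: b, n, a — weakening required
unrestricted: ✓, simply typable at R → R → R; W, C, E all held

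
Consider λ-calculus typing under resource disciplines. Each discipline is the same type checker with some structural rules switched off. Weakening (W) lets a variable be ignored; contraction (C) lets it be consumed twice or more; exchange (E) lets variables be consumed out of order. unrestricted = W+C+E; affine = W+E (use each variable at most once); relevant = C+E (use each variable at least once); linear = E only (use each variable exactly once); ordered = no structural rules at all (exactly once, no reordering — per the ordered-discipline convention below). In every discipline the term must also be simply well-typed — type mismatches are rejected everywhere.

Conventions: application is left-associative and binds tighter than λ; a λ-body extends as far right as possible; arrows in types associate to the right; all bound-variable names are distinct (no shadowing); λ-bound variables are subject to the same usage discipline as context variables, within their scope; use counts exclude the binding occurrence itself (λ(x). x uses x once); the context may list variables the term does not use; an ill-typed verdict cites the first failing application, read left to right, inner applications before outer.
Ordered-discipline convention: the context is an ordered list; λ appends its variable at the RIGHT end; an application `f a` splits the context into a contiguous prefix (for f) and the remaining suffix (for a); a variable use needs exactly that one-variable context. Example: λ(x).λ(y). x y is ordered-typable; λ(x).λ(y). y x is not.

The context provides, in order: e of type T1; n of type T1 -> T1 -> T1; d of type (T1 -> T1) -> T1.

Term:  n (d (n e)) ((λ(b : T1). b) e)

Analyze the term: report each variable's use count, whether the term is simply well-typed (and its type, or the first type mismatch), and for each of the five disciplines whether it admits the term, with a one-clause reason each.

usage: e: 2; n: 2; d: 1; b [bound]: 1
use order (left to right): n, d, n, e, b, e
typing: well-typed — term : T1
ordered: ✗, uses contraction: e ×2, n ×2
linear: ✗, uses contraction: e ×2, n ×2
affine: ✗, uses contraction: e ×2, n ×2
relevant: ✓, at least one use each (e, n, d, b)
unrestricted: ✓, simply typable at T1; W, C, E all held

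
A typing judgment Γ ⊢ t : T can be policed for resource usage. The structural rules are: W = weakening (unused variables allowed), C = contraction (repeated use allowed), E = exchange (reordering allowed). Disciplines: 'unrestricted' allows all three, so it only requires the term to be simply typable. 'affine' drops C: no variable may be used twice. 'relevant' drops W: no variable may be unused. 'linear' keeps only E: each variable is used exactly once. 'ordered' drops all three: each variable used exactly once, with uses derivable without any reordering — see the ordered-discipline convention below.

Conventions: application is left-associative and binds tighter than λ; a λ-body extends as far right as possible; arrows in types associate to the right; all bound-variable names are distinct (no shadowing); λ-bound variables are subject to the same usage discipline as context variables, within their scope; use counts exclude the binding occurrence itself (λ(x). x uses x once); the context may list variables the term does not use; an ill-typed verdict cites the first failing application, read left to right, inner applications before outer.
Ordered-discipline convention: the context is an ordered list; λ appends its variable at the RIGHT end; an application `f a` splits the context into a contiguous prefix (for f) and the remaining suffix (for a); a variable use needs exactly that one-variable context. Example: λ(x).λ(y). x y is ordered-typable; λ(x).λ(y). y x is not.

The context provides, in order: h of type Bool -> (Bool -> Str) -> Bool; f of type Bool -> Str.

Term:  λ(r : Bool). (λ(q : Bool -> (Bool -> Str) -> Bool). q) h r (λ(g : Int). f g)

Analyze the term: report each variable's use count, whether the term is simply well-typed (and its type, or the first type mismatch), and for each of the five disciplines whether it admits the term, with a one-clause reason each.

counts: h=1; f=1; r (bound)=1; q (bound)=1; g (bound)=1
order of uses: q, h, r, f, g
typing: ill-typed: argument of type Int where Bool is required
ordered ✗ (the type mismatch rejects it)
linear ✗ (not simply typable)
affine ✗ (fails simple typing)
relevant ✗ (a type mismatch blocks all five)
unrestricted ✗ (the type mismatch rejects it)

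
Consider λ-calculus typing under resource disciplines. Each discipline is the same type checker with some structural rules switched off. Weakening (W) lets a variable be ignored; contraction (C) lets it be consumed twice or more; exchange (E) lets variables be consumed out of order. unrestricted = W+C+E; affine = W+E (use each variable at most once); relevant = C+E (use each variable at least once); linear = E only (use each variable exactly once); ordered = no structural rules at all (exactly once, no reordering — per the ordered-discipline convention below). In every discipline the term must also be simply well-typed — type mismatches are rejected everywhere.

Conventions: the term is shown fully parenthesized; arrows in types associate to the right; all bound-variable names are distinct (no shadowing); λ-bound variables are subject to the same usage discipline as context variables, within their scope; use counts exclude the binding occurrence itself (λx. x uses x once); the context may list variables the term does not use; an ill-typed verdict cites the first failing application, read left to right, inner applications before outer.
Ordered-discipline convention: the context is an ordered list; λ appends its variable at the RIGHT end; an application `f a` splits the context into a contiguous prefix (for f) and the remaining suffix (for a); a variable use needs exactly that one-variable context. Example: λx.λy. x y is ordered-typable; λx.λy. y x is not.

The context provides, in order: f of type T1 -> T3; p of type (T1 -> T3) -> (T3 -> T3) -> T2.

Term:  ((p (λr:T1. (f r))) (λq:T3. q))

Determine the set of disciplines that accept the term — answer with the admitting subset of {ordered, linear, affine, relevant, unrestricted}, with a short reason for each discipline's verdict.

admitted in: linear, affine, relevant, unrestricted
counts: f: 1; p: 1; r (bound): 1; q (bound): 1
left-to-right use order: p, f, r, q
typing: the term checks, with type T2
ordered: ✗ — needs exchange: uses follow p, f, r, q
linear: ✓ — single use per variable (f, p, r, q)
affine: ✓ — at most one use each (f, p, r, q)
relevant: ✓ — every one of f, p, r, q appears
unrestricted: ✓ — type-checks (T2) and nothing is barred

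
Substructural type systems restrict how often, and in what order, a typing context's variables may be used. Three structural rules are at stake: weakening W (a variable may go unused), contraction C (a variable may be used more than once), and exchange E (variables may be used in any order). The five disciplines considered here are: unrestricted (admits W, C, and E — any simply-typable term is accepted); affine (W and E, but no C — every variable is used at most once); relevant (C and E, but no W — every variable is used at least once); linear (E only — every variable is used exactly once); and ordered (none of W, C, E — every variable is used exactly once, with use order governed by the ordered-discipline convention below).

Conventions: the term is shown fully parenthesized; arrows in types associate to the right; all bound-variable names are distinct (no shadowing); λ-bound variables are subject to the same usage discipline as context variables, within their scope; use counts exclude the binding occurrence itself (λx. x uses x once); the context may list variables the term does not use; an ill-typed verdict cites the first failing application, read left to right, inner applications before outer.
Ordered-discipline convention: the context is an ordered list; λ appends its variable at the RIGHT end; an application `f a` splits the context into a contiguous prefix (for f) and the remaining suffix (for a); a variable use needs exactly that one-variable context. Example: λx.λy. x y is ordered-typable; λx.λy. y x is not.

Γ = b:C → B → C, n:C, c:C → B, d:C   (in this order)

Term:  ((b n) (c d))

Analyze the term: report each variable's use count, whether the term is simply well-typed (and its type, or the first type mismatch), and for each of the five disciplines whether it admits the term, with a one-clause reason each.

counts: b: 1×; n: 1×; c: 1×; d: 1×
left-to-right use order: b, n, c, d
typing: well-typed — term : C
ordered: ✓, b, n, c, d once each; derivable with no W/C/E
linear: ✓, each of b, n, c, d used exactly once
affine: ✓, at most one use each (b, n, c, d)
relevant: ✓, none of b, n, c, d goes unused
unrestricted: ✓, simply typable at C; W, C, E all held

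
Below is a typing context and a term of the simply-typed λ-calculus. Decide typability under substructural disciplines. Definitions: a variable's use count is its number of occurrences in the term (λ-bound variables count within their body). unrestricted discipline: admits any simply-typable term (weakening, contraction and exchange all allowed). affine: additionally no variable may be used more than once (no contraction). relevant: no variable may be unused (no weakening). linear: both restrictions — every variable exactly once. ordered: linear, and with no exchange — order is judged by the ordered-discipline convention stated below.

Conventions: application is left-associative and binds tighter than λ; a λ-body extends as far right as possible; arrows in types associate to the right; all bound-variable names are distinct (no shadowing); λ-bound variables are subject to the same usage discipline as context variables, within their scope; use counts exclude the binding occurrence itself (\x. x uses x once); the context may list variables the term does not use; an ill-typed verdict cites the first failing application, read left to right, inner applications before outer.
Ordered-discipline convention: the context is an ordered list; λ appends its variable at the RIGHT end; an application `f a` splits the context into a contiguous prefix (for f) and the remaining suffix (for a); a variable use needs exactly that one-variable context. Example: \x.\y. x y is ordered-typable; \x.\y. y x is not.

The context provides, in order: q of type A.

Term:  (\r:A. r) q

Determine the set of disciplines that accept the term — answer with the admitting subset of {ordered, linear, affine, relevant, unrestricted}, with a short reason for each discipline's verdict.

accepted by: ordered, linear, affine, relevant, unrestricted
counts: q: 1; r (λ-bound): 1
uses in reading order: r, q
typing: well-typed at A
ordered ✓ (one use each (q, r); ordered split holds)
linear ✓ (q, r: one use apiece)
affine ✓ (none of q, r used more than once)
relevant ✓ (none of q, r goes unused)
unrestricted ✓ (well-typed at A; no restrictions here)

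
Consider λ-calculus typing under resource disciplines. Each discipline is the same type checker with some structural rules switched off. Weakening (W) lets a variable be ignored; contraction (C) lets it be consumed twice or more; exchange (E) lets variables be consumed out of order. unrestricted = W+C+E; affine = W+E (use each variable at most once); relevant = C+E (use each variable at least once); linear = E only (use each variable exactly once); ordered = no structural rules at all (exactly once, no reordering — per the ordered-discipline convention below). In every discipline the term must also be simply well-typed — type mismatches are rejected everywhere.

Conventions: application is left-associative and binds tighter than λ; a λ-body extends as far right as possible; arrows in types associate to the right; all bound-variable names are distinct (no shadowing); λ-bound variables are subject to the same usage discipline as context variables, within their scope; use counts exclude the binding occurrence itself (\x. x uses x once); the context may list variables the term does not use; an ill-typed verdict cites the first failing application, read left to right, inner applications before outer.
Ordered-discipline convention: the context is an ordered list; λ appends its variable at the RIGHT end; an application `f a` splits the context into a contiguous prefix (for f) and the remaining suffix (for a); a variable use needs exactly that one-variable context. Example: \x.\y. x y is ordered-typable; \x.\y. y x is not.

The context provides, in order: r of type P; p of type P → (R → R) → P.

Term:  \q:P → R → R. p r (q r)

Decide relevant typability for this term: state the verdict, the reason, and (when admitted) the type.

yes — at least one use each (r, p, q); term : (P → R → R) → P
counts: r ×2; p ×1; q (λ-bound) ×1
uses in reading order: p, r, q, r
typing: well-typed — term : (P → R → R) → P
all disciplines: ordered ✗; linear ✗; affine ✗; relevant ✓; unrestricted ✓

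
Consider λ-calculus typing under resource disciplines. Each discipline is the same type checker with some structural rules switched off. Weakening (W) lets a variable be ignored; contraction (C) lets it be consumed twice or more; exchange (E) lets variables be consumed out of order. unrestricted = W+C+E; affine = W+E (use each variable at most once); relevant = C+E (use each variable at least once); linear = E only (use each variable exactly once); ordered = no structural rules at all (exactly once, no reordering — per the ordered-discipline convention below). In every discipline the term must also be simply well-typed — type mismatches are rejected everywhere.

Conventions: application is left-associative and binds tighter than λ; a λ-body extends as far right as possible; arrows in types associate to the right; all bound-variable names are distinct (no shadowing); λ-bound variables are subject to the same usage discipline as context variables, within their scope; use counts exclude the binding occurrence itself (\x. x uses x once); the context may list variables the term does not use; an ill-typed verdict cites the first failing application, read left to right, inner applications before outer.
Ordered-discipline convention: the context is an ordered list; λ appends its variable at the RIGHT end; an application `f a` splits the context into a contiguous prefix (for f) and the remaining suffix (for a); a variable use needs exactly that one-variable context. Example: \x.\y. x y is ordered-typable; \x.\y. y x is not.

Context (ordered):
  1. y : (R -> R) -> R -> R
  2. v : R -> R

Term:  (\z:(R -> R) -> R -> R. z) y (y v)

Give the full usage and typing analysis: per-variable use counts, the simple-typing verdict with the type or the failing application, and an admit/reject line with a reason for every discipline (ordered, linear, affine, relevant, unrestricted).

usage: y: 2×; v: 1×; z (bound): 1×
left-to-right use order: z, y, y, v
typing: the term checks, with type R -> R
ordered: ✗, uses contraction: y ×2
linear: ✗, uses contraction: y ×2
affine: ✗, uses contraction: y ×2
relevant: ✓, none of y, v, z goes unused
unrestricted: ✓, type-checks (R -> R) and nothing is barred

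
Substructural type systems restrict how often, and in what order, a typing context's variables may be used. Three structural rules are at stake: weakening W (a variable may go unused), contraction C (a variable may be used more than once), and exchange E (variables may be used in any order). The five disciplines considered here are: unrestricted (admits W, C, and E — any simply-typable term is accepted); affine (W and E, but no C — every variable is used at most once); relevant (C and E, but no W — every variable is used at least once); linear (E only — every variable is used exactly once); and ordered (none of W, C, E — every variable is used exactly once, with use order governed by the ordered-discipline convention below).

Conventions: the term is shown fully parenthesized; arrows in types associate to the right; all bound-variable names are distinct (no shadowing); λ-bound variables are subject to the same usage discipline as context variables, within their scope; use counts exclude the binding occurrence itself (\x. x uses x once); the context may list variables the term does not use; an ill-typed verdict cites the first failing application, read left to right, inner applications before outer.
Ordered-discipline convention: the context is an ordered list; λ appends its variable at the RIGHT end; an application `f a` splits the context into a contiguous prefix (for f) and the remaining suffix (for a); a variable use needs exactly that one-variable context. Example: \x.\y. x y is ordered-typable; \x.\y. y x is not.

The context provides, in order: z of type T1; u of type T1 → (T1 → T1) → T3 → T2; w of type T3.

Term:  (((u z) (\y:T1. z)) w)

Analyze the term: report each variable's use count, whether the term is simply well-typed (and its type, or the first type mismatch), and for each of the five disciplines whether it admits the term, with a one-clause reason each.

use counts: z: 2×; u: 1×; w: 1×; y [bound]: 0×
left-to-right use order: u, z, z, w
typing: well-typed — term : T2
ordered: ✗, uses contraction: z ×2; unused: y — weakening required
linear: ✗, uses contraction: z ×2; unused: y — weakening required
affine: ✗, uses contraction: z ×2
relevant: ✗, unused: y — weakening required
unrestricted: ✓, typability at T2 is all that's needed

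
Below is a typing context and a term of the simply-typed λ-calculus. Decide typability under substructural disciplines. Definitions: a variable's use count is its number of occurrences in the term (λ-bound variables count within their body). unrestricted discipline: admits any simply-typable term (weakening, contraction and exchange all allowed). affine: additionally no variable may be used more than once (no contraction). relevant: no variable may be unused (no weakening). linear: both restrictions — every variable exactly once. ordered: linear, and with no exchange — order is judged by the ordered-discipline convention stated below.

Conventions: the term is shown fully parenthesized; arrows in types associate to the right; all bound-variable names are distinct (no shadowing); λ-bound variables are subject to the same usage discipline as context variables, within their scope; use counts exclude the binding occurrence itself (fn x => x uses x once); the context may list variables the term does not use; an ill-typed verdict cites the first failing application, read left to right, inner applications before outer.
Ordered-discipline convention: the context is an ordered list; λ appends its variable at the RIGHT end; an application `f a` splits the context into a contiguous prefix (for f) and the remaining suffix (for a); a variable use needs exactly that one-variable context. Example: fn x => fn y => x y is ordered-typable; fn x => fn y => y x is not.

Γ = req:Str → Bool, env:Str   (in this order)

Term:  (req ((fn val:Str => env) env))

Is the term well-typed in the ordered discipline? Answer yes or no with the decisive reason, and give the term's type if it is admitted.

no — repeated use of env ×2; val left unused
variable uses: req ×1, env ×2, val [bound] ×0
uses in reading order: req, env, env
typing: well-typed at Bool
all disciplines: ordered ✗ · linear ✗ · affine ✗ · relevant ✗ · unrestricted ✓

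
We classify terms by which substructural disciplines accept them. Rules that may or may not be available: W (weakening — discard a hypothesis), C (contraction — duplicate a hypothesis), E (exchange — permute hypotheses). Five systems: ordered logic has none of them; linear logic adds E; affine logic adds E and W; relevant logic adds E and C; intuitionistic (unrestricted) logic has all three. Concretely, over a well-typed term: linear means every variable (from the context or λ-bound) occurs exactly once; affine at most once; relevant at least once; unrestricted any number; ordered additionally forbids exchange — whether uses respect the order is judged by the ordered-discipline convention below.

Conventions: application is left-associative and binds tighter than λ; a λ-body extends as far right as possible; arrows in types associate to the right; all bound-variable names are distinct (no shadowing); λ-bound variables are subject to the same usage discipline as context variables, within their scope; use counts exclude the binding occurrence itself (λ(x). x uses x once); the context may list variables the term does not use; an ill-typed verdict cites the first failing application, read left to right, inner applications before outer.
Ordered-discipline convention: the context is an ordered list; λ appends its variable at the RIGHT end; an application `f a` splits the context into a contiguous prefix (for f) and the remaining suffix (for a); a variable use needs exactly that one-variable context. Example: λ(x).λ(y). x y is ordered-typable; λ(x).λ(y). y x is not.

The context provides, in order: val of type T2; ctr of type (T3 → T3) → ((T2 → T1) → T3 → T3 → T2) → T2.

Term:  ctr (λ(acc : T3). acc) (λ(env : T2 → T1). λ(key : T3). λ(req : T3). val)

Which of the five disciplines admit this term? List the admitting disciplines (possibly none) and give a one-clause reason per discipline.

admitted in: affine, unrestricted
variable uses: val ×1; ctr ×1; acc [bound] ×1; env [bound] ×0; key [bound] ×0; req [bound] ×0
order of uses: ctr, acc, val
typing: the term checks, with type T2
ordered: ✗, needs weakening: env, key, req unused
linear: ✗, needs weakening: env, key, req unused
affine: ✓, val, ctr, acc, env, key, req: no repeats, contraction unneeded
relevant: ✗, needs weakening: env, key, req unused
unrestricted: ✓, type-checks (T2) and nothing is barred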